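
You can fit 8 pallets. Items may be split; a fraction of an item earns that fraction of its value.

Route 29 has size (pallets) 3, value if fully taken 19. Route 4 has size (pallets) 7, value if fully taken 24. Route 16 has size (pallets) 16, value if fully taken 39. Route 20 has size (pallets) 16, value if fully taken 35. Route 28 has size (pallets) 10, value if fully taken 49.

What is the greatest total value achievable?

Sort by value density: Route 29 19/3≈6.33, Route 28 49/10≈4.9, Route 4 24/7≈3.43, Route 16 39/16≈2.44, Route 20 35/16≈2.19.
Route 29: take in full, 3 pallets for value 19 — 5 left.
5 pallets left: a 5/10 share of Route 28 gives 49×5/10 = 24.5.
Total value = 43.5.

43.5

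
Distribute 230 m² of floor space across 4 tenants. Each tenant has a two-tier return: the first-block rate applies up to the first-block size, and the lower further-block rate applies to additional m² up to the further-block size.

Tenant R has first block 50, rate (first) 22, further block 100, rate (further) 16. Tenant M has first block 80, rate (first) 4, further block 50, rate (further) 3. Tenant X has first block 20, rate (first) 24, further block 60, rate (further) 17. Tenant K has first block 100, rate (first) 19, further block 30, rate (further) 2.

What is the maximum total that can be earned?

Order all 8 blocks by rate: Tenant X/first 24 > Tenant R/first 22 > Tenant K/first 19 > Tenant X/second 17 > Tenant R/second 16 > Tenant M/first 4 > Tenant M/second 3 > Tenant K/second 2.
Fill Tenant X first block (20 at 24) ; 210 left.
Tenant R/first (22): +50 ; 160 left.
Fill Tenant K first block (100 at 19) ; 60 left.
Fill Tenant X second block (60 at 17) ; 0 left.
Total = 24×20 + 22×50 + 19×100 + 17×60 = 4500.

4500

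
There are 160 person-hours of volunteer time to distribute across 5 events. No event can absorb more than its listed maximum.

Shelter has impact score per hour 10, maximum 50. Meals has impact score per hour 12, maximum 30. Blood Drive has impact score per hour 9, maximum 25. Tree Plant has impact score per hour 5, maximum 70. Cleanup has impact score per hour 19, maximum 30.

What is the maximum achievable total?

Order the events by impact score per hour: Cleanup 19 > Meals 12 > Shelter 10 > Blood Drive 9 > Tree Plant 5.
Give Cleanup 30 to hit its cap of 30 — 130 left.
Meals: +30 to 30 (cap) — 100 left.
Shelter: +50 to 50 (cap) — 50 left.
Blood Drive: +25 to 25 (cap) — 25 left.
Tree Plant: +25 (room for 70) → 25. Pool exhausted.
Total = 10×50 + 12×30 + 9×25 + 5×25 + 19×30 = 1780.

1780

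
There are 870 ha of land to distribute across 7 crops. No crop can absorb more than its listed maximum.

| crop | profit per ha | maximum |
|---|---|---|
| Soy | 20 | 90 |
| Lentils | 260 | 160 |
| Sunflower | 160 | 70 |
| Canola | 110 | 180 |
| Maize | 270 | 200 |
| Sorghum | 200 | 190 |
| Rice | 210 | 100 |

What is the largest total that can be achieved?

Rank by profit per ha: Maize 270 > Lentils 260 > Rice 210 > Sorghum 200 > Sunflower 160 > Canola 110 > Soy 20.
Maize takes 200 to reach its cap of 200 → 670 left.
Give Lentils 160 to hit its cap of 160 → 510 left.
Give Rice 100 to hit its cap of 100 → 410 left.
Sorghum takes 190 to reach its cap of 190 → 220 left.
Sunflower: +70 to 70 (cap) → 150 left.
Canola has room for 180 but only 150 remain, so it gets 150.
Total = 260×160 + 160×70 + 110×150 + 270×200 + 200×190 + 210×100 = 182300.

182300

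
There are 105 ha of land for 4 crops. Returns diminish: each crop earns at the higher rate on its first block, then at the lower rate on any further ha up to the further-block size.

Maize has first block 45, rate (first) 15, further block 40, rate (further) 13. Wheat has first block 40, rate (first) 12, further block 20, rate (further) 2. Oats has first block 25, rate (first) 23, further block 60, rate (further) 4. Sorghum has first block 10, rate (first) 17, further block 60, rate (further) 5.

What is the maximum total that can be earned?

1745

Rank every tier by rate: Oats/first 23 > Sorghum/first 17 > Maize/first 15 > Maize/second 13 > Wheat/first 12 > Sorghum/second 5 > Oats/second 4 > Wheat/second 2.
Oats/first (23): +25 — 80 left.
Fill Sorghum first block (10 at 17) — 70 left.
Maize/first (15): +45 — 25 left.
Maize/second: +25 of 40 at 13; pool empty.
Total = 23×25 + 17×10 + 15×45 + 13×25 = 1745.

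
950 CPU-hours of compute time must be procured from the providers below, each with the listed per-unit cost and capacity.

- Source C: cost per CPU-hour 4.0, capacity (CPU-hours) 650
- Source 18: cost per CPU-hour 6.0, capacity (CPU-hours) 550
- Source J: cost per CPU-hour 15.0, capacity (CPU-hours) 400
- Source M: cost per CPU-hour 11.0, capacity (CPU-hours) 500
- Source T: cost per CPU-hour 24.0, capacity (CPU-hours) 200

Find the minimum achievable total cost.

Use providers in increasing cost order.
Source C (4.0): use full 650 → 300 CPU-hours to go.
Take 300 from Source 18 at 6.0 to finish.
Source M, Source J, Source T: unused.
Cost = 650×4.0 + 300×6.0 = 4400.

4400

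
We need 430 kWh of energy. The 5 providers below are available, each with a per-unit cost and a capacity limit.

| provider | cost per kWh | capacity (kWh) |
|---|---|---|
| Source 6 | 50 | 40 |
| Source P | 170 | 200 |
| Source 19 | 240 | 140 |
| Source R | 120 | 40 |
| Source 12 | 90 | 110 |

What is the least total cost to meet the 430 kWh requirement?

60300

Cheapest first:
Source 6 at 50: take all 40 kWh — 390 still needed.
Take 110 from Source 12 at 90 — need 280 more.
Source R (120): use full 40 — 240 kWh to go.
Take 200 from Source P at 170 — need 40 more.
Source 19 at 240: take 40 of its 140 — requirement met.
Cost = 40×50 + 110×90 + 40×120 + 200×170 + 40×240 = 60300.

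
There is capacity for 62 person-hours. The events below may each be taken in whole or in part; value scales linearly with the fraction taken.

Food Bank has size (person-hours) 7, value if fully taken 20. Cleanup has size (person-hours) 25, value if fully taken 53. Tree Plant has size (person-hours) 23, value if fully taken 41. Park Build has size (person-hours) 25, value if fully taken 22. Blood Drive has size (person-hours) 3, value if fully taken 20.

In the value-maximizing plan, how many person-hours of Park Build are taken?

Rank by value-to-size ratio: Blood Drive 20/3≈6.67, Food Bank 20/7≈2.86, Cleanup 53/25≈2.12, Tree Plant 41/23≈1.78, Park Build 22/25≈0.88.
All 3 person-hours of Blood Drive fit (value 20) — 59 remain.
Food Bank: take in full, 7 person-hours for value 20 — 52 left.
Take all of Cleanup (25 person-hours, value 53) — 27 person-hours left.
Tree Plant: take in full, 23 person-hours for value 41 — 4 left.
4 person-hours left: a 4/25 share of Park Build gives 22×4/25 = 3.52.

4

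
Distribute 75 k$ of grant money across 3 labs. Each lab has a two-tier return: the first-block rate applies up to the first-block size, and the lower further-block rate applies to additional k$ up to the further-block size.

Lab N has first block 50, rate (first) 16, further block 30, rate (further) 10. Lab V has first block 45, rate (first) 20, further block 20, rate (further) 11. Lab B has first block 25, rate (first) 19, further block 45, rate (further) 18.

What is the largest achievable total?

1465

Rank every tier by rate: Lab V/T1 20 > Lab B/T1 19 > Lab B/T2 18 > Lab N/T1 16 > Lab V/T2 11 > Lab N/T2 10.
Lab V T1 at 20: fill all 45 ; 30 left.
Fill Lab B T1 block (25 at 19) ; 5 left.
Lab B/T2: +5 of 45 at 18; pool empty.
Total = 20×45 + 19×25 + 18×5 = 1465.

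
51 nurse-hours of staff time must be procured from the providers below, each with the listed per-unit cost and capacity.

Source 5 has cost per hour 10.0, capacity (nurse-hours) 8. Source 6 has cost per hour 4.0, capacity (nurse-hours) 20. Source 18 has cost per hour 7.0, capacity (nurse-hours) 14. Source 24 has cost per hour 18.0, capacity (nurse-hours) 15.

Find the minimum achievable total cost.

Fill from the cheapest provider first.
Take 20 from Source 6 at 4.0 — need 31 more.
Source 18 (7.0): use full 14 — 17 nurse-hours to go.
Source 5 (10.0): use full 8 — 9 nurse-hours to go.
Source 24 at 18.0: take 9 of its 15 — requirement met.
Cost = 20×4.0 + 14×7.0 + 8×10.0 + 9×18.0 = 420.

420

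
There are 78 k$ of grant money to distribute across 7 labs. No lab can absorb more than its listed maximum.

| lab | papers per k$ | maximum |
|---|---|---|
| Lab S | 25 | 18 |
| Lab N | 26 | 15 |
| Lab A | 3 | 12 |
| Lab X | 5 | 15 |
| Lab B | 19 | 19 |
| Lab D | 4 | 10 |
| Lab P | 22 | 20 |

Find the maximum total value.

Highest papers per k$ first: Lab N 26 > Lab S 25 > Lab P 22 > Lab B 19 > Lab X 5 > Lab D 4 > Lab A 3.
Lab N takes 15 to reach its cap of 15 — 63 left.
Lab S takes 18 to reach its cap of 18 — 45 left.
Lab P: +20 to 20 (cap) — 25 left.
Lab B: +19 to 19 (cap) — 6 left.
Lab X has room for 15 but only 6 remain, so it gets 6.
Total = 25×18 + 26×15 + 5×6 + 19×19 + 22×20 = 1671.

1671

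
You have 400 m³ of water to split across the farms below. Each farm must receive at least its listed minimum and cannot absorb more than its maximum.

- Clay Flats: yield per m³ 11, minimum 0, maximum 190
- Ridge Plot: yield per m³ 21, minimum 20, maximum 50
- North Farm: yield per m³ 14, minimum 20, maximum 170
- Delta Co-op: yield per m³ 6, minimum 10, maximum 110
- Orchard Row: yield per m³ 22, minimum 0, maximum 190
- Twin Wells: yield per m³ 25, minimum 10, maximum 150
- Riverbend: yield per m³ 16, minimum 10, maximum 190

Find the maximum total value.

8850

Meeting every minimum uses 0+20+20+10+0+10+10 = 70 m³, leaving 330.
Rank by yield per m³: Twin Wells 25 > Orchard Row 22 > Ridge Plot 21 > Riverbend 16 > North Farm 14 > Clay Flats 11 > Delta Co-op 6.
Twin Wells takes 140 more to reach its cap of 150 → 190 left.
Orchard Row takes 190 more to reach its cap of 190 → 0 left.
Total = 21×20 + 14×20 + 6×10 + 22×190 + 25×150 + 16×10 = 8850.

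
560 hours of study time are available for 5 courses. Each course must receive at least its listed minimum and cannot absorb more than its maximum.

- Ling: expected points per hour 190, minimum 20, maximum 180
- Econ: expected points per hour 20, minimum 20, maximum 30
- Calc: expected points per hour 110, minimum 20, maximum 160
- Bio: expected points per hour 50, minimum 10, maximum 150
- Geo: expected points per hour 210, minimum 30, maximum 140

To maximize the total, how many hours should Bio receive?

Meeting every minimum uses 20+20+20+10+30 = 100 hours, leaving 460.
Order the courses by expected points per hour: Geo 210 > Ling 190 > Calc 110 > Bio 50 > Econ 20.
Geo takes 110 more to reach its cap of 140 → 350 left.
Give Ling 160 more to hit its cap of 180 → 190 left.
Give Calc 140 more to hit its cap of 160 → 50 left.
Bio: +50 (room for 140) → 60. Pool exhausted.

60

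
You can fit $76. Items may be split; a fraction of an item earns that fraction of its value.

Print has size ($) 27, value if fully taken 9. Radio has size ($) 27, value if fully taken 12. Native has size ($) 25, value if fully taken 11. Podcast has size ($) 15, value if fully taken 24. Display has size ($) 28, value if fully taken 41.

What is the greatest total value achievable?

Sort by value density: Podcast 24/15≈1.6, Display 41/28≈1.46, Radio 12/27≈0.444, Native 11/25≈0.44, Print 9/27≈0.333.
All 15 $ of Podcast fit (value 24) ; 61 remain.
Display: take in full, 28 $ for value 41 ; 33 left.
Take all of Radio (27 $, value 12) ; 6 $ left.
6 $ left: a 6/25 share of Native gives 11×6/25 = 2.64.
Total value = 79.64.

79.64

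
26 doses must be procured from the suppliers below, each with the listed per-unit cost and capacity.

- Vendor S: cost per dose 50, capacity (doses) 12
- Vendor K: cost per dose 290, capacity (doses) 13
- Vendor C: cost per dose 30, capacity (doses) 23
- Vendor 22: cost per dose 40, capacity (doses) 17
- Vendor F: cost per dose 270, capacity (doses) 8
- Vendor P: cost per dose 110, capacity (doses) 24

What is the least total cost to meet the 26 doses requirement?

810

Use suppliers in increasing cost order.
Take 23 from Vendor C at 30 → need 3 more.
Vendor 22 at 40: take 3 of its 17 → requirement met.
Vendor S, Vendor P, Vendor F, Vendor K: unused.
Cost = 23×30 + 3×40 = 810.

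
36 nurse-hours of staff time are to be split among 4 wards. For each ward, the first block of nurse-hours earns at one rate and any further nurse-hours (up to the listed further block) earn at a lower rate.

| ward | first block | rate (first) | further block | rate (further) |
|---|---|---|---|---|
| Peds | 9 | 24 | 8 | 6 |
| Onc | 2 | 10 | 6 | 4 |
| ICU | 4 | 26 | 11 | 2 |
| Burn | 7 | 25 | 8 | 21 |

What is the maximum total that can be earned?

Treat each block as its own option and order by rate: ICU/T1 26 > Burn/T1 25 > Peds/T1 24 > Burn/T2 21 > Onc/T1 10 > Peds/T2 6 > Onc/T2 4 > ICU/T2 2.
ICU T1 at 26: fill all 4 ; 32 left.
Burn/T1 (25): +7 ; 25 left.
Peds T1 at 24: fill all 9 ; 16 left.
Burn T2 at 21: fill all 8 ; 8 left.
Fill Onc T1 block (2 at 10) ; 6 left.
6 remain; put them into Peds T2 at 6.
Total = 26×4 + 25×7 + 24×9 + 21×8 + 10×2 + 6×6 = 719.

719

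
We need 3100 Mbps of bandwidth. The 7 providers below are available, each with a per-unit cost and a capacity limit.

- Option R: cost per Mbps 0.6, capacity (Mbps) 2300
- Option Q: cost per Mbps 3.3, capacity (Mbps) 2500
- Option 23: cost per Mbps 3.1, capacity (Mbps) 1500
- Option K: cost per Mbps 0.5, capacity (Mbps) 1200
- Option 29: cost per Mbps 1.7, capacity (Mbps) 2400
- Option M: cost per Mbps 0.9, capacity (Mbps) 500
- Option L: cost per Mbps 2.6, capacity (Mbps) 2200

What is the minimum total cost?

1740

Cheapest first:
Option K (0.5): use full 1200 → 1900 Mbps to go.
Option R at 0.6: take 1900 of its 2300 → requirement met.
Option M, Option 29, Option L, Option 23, Option Q: unused.
Cost = 1200×0.5 + 1900×0.6 = 1740.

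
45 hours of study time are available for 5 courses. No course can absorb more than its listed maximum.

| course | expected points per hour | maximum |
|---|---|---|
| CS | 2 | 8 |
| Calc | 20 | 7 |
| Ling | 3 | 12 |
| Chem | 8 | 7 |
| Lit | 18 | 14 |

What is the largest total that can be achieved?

Rank by expected points per hour: Calc 20 > Lit 18 > Chem 8 > Ling 3 > CS 2.
Give Calc 7 to hit its cap of 7 → 38 left.
Lit: +14 to 14 (cap) → 24 left.
Give Chem 7 to hit its cap of 7 → 17 left.
Ling: +12 to 12 (cap) → 5 left.
CS: +5 (room for 8) → 5. Pool exhausted.
Total = 2×5 + 20×7 + 3×12 + 8×7 + 18×14 = 494.

494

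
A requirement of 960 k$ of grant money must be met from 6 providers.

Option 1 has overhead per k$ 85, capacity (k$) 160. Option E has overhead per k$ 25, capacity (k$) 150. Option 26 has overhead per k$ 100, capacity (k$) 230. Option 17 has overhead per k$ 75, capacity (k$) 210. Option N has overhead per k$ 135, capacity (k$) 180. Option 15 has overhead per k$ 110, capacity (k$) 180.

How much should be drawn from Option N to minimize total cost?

30

Cheapest first:
Take 150 from Option E at 25 — need 810 more.
Option 17 (75): use full 210 — 600 k$ to go.
Option 1 at 85: take all 160 k$ — 440 still needed.
Option 26 (100): use full 230 — 210 k$ to go.
Take 180 from Option 15 at 110 — need 30 more.
Option N (135): take the remaining 30 — done.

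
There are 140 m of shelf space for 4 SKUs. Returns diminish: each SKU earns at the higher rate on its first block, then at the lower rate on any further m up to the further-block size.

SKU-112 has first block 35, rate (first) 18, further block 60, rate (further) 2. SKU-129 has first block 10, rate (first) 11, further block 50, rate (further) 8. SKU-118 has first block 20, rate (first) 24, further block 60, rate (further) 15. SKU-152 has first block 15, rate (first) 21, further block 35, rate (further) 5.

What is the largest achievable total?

2435

Treat each block as its own option and order by rate: SKU-118/first 24 > SKU-152/first 21 > SKU-112/first 18 > SKU-118/second 15 > SKU-129/first 11 > SKU-129/second 8 > SKU-152/second 5 > SKU-112/second 2.
SKU-118 first at 24: fill all 20 ; 120 left.
SKU-152/first (21): +15 ; 105 left.
SKU-112 first at 18: fill all 35 ; 70 left.
SKU-118/second (15): +60 ; 10 left.
SKU-129/first (11): +10 ; 0 left.
Total = 24×20 + 21×15 + 18×35 + 15×60 + 11×10 = 2435.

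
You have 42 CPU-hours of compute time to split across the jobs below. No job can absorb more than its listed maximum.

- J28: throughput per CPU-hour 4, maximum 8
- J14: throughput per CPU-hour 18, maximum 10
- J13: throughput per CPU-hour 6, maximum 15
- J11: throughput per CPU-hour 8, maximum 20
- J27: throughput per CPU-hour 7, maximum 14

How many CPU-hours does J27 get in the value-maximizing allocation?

Highest throughput per CPU-hour first: J14 18 > J11 8 > J27 7 > J13 6 > J28 4.
J14 takes 10 to reach its cap of 10 — 32 left.
J11 takes 20 to reach its cap of 20 — 12 left.
Only 12 left; J27 takes them to reach 12.

12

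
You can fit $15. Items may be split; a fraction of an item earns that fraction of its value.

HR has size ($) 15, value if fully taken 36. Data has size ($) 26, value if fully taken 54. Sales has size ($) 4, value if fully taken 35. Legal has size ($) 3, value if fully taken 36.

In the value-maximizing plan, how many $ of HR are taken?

Rank by value-to-size ratio: Legal 36/3≈12, Sales 35/4≈8.75, HR 36/15≈2.4, Data 54/26≈2.08.
Take all of Legal (3 $, value 36) — 12 $ left.
Take all of Sales (4 $, value 35) — 8 $ left.
8 $ left: a 8/15 share of HR gives 36×8/15 = 19.2.

8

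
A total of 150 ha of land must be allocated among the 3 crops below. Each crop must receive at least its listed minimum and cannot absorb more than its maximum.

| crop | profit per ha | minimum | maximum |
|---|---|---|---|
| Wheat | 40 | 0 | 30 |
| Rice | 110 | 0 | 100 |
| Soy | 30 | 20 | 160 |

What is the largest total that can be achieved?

Meeting every minimum uses 0+0+20 = 20 ha, leaving 130.
Order the crops by profit per ha: Rice 110 > Wheat 40 > Soy 30.
Give Rice 100 more to hit its cap of 100 ; 30 left.
Wheat: +30 to 30 (cap) ; 0 left.
Total = 40×30 + 110×100 + 30×20 = 12800.

12800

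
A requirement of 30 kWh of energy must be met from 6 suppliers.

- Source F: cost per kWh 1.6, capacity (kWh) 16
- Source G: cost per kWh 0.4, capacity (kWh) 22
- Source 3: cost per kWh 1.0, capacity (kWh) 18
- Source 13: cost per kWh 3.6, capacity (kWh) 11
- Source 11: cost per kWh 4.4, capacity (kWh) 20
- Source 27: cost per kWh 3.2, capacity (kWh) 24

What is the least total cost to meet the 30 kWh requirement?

16.8

Cheapest first:
Source G at 0.4: take all 22 kWh → 8 still needed.
Take 8 from Source 3 at 1.0 to finish.
Source F, Source 27, Source 13, Source 11: unused.
Cost = 22×0.4 + 8×1.0 = 16.8.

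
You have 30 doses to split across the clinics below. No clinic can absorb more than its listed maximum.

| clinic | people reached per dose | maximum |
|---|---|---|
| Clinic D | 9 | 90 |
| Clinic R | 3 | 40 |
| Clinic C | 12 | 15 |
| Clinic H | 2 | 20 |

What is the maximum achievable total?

315

Highest people reached per dose first: Clinic C 12 > Clinic D 9 > Clinic R 3 > Clinic H 2.
Clinic C: +15 to 15 (cap) — 15 left.
Clinic D: +15 (room for 90) → 15. Pool exhausted.
Total = 9×15 + 12×15 = 315.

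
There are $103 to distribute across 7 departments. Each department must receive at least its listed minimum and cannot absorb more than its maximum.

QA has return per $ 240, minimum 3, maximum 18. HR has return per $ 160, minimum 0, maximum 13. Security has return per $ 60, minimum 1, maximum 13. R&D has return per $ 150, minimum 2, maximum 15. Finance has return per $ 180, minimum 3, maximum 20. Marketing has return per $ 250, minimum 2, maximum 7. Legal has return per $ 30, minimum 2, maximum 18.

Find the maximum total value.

15290

Meeting every minimum uses 3+0+1+2+3+2+2 = 13 $, leaving 90.
Order the departments by return per $: Marketing 250 > QA 240 > Finance 180 > HR 160 > R&D 150 > Security 60 > Legal 30.
Give Marketing 5 more to hit its cap of 7 — 85 left.
QA: +15 to 18 (cap) — 70 left.
Finance: +17 to 20 (cap) — 53 left.
HR takes 13 more to reach its cap of 13 — 40 left.
R&D takes 13 more to reach its cap of 15 — 27 left.
Give Security 12 more to hit its cap of 13 — 15 left.
Legal has room for 16 more but only 15 remain, so it gets 17.
Total = 240×18 + 160×13 + 60×13 + 150×15 + 180×20 + 250×7 + 30×17 = 15290.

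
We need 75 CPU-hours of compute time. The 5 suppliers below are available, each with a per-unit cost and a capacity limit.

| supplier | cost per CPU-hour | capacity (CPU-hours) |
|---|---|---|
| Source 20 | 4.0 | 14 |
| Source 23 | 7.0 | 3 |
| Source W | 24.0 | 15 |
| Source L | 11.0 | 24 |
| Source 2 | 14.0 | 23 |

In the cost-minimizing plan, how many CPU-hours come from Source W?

Fill from the cheapest supplier first.
Source 20 at 4.0: take all 14 CPU-hours → 61 still needed.
Source 23 at 7.0: take all 3 CPU-hours → 58 still needed.
Source L at 11.0: take all 24 CPU-hours → 34 still needed.
Source 2 (14.0): use full 23 → 11 CPU-hours to go.
Source W (24.0): take the remaining 11 → done.

11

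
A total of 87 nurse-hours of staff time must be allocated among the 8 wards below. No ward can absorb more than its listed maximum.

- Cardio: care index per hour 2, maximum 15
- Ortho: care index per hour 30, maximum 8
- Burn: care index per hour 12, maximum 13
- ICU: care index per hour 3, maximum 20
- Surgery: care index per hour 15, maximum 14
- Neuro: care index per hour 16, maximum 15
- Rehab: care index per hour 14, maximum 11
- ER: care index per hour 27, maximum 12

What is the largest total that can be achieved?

Rank by care index per hour: Ortho 30 > ER 27 > Neuro 16 > Surgery 15 > Rehab 14 > Burn 12 > ICU 3 > Cardio 2.
Ortho takes 8 to reach its cap of 8 — 79 left.
Give ER 12 to hit its cap of 12 — 67 left.
Neuro takes 15 to reach its cap of 15 — 52 left.
Surgery: +14 to 14 (cap) — 38 left.
Rehab takes 11 to reach its cap of 11 — 27 left.
Give Burn 13 to hit its cap of 13 — 14 left.
Only 14 left; ICU takes them to reach 14.
Total = 30×8 + 12×13 + 3×14 + 15×14 + 16×15 + 14×11 + 27×12 = 1366.

1366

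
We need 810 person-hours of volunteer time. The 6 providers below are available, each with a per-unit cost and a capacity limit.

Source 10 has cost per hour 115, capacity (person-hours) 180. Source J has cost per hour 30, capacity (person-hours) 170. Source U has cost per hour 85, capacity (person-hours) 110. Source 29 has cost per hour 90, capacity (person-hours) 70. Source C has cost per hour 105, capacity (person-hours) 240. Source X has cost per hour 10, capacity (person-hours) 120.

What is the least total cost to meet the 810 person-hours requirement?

58650

Cheapest first:
Source X at 10: take all 120 person-hours ; 690 still needed.
Source J at 30: take all 170 person-hours ; 520 still needed.
Source U at 85: take all 110 person-hours ; 410 still needed.
Source 29 at 90: take all 70 person-hours ; 340 still needed.
Source C at 105: take all 240 person-hours ; 100 still needed.
Take 100 from Source 10 at 115 to finish.
Cost = 120×10 + 170×30 + 110×85 + 70×90 + 240×105 + 100×115 = 58650.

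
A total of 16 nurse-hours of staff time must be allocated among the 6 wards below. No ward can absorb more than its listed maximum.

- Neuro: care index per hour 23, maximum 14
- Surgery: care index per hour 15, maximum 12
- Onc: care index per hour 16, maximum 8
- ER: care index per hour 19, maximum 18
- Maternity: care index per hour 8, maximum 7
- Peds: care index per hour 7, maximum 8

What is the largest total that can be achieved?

360

Highest care index per hour first: Neuro 23 > ER 19 > Onc 16 > Surgery 15 > Maternity 8 > Peds 7.
Neuro: +14 to 14 (cap) → 2 left.
Only 2 left; ER takes them to reach 2.
Total = 23×14 + 19×2 = 360.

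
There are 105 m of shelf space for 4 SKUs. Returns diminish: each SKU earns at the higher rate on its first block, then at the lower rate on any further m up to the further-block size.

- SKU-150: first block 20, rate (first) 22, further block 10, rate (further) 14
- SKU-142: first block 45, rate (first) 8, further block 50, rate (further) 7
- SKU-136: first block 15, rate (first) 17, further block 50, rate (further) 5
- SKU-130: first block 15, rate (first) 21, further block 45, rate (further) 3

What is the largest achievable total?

Rank every tier by rate: SKU-150/first 22 > SKU-130/first 21 > SKU-136/first 17 > SKU-150/second 14 > SKU-142/first 8 > SKU-142/second 7 > SKU-136/second 5 > SKU-130/second 3.
SKU-150/first (22): +20 ; 85 left.
Fill SKU-130 first block (15 at 21) ; 70 left.
SKU-136 first at 17: fill all 15 ; 55 left.
SKU-150/second (14): +10 ; 45 left.
Fill SKU-142 first block (45 at 8) ; 0 left.
Total = 22×20 + 21×15 + 17×15 + 14×10 + 8×45 = 1510.

1510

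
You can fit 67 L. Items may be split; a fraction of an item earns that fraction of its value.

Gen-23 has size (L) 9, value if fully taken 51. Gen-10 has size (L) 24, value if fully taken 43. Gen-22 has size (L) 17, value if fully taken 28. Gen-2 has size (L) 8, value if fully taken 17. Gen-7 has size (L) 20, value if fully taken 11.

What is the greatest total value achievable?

Sort by value density: Gen-23 51/9≈5.67, Gen-2 17/8≈2.12, Gen-10 43/24≈1.79, Gen-22 28/17≈1.65, Gen-7 11/20≈0.55.
Take all of Gen-23 (9 L, value 51) → 58 L left.
Gen-2: take in full, 8 L for value 17 → 50 left.
Take all of Gen-10 (24 L, value 43) → 26 L left.
Gen-22: take in full, 17 L for value 28 → 9 left.
Only 9 L remain; take 9/20 of Gen-7 for value 11×9/20 = 4.95.
Total value = 143.95.

143.95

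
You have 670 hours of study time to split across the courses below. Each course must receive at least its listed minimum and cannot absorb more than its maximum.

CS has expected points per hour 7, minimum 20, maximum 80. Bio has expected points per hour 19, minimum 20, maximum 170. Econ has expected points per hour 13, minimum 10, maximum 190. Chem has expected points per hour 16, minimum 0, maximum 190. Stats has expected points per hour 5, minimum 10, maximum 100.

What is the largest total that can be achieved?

Meeting every minimum uses 20+20+10+0+10 = 60 hours, leaving 610.
Order the courses by expected points per hour: Bio 19 > Chem 16 > Econ 13 > CS 7 > Stats 5.
Bio takes 150 more to reach its cap of 170 — 460 left.
Chem: +190 to 190 (cap) — 270 left.
Econ: +180 to 190 (cap) — 90 left.
Give CS 60 more to hit its cap of 80 — 30 left.
Stats: +30 (room for 90) → 40. Pool exhausted.
Total = 7×80 + 19×170 + 13×190 + 16×190 + 5×40 = 9500.

9500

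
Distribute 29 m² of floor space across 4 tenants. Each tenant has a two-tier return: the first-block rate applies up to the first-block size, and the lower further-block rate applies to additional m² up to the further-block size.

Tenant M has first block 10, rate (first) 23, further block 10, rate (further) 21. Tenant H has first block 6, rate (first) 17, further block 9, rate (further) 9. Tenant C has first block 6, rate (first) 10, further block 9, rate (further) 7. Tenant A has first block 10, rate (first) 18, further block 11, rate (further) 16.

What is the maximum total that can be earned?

602

Rank every tier by rate: Tenant M/tier1 23 > Tenant M/tier2 21 > Tenant A/tier1 18 > Tenant H/tier1 17 > Tenant A/tier2 16 > Tenant C/tier1 10 > Tenant H/tier2 9 > Tenant C/tier2 7.
Tenant M/tier1 (23): +10 — 19 left.
Fill Tenant M tier2 block (10 at 21) — 9 left.
Tenant A tier1 at 18: only 9 left, fill 9.
Total = 23×10 + 21×10 + 18×9 = 602.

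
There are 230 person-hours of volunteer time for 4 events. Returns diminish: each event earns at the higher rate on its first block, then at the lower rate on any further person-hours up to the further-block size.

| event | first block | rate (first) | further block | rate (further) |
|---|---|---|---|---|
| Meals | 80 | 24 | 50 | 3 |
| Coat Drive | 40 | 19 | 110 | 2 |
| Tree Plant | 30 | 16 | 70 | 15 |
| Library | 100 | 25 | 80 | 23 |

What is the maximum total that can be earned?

5570

Treat each block as its own option and order by rate: Library/first 25 > Meals/first 24 > Library/second 23 > Coat Drive/first 19 > Tree Plant/first 16 > Tree Plant/second 15 > Meals/second 3 > Coat Drive/second 2.
Library first at 25: fill all 100 ; 130 left.
Fill Meals first block (80 at 24) ; 50 left.
Library/second: +50 of 80 at 23; pool empty.
Total = 25×100 + 24×80 + 23×50 = 5570.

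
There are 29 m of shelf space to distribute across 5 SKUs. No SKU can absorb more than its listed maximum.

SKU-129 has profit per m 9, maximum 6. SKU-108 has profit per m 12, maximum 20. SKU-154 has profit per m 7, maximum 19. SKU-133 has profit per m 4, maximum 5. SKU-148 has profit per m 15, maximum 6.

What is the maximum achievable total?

Order the SKUs by profit per m: SKU-148 15 > SKU-108 12 > SKU-129 9 > SKU-154 7 > SKU-133 4.
SKU-148: +6 to 6 (cap) → 23 left.
SKU-108: +20 to 20 (cap) → 3 left.
SKU-129: +3 (room for 6) → 3. Pool exhausted.
Total = 9×3 + 12×20 + 15×6 = 357.

357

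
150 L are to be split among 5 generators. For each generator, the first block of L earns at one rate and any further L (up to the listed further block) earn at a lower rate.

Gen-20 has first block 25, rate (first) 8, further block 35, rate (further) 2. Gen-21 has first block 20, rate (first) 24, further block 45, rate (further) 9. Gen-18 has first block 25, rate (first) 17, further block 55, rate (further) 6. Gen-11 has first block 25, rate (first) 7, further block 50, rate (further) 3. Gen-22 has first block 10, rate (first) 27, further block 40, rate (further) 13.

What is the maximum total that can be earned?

Rank every tier by rate: Gen-22/first 27 > Gen-21/first 24 > Gen-18/first 17 > Gen-22/second 13 > Gen-21/second 9 > Gen-20/first 8 > Gen-11/first 7 > Gen-18/second 6 > Gen-11/second 3 > Gen-20/second 2.
Gen-22 first at 27: fill all 10 ; 140 left.
Gen-21 first at 24: fill all 20 ; 120 left.
Gen-18/first (17): +25 ; 95 left.
Gen-22/second (13): +40 ; 55 left.
Gen-21/second (9): +45 ; 10 left.
10 remain; put them into Gen-20 first at 8.
Total = 27×10 + 24×20 + 17×25 + 13×40 + 9×45 + 8×10 = 2180.

2180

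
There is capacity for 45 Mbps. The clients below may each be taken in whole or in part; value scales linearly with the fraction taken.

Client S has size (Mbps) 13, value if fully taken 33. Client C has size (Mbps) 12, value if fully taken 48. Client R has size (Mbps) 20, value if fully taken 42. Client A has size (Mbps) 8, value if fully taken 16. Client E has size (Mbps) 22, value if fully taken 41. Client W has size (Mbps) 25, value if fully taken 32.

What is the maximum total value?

123

Sort by value density: Client C 48/12≈4, Client S 33/13≈2.54, Client R 42/20≈2.1, Client A 16/8≈2, Client E 41/22≈1.86, Client W 32/25≈1.28.
All 12 Mbps of Client C fit (value 48) ; 33 remain.
All 13 Mbps of Client S fit (value 33) ; 20 remain.
All 20 Mbps of Client R fit (value 42) ; 0 remain.
Total value = 123.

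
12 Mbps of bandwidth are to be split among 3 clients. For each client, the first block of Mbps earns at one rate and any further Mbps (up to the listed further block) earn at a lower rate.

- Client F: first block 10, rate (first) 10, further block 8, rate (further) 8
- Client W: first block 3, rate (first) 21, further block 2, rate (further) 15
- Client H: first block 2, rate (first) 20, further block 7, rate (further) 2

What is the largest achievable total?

Rank every tier by rate: Client W/first 21 > Client H/first 20 > Client W/second 15 > Client F/first 10 > Client F/second 8 > Client H/second 2.
Client W first at 21: fill all 3 — 9 left.
Client H first at 20: fill all 2 — 7 left.
Fill Client W second block (2 at 15) — 5 left.
5 remain; put them into Client F first at 10.
Total = 21×3 + 20×2 + 15×2 + 10×5 = 183.

183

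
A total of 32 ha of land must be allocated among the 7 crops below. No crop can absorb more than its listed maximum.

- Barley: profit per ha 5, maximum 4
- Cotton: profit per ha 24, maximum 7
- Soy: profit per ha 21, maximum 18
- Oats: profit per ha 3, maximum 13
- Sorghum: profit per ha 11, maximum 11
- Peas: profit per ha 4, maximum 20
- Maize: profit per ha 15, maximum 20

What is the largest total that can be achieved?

Order the crops by profit per ha: Cotton 24 > Soy 21 > Maize 15 > Sorghum 11 > Barley 5 > Peas 4 > Oats 3.
Give Cotton 7 to hit its cap of 7 → 25 left.
Soy: +18 to 18 (cap) → 7 left.
Maize: +7 (room for 20) → 7. Pool exhausted.
Total = 24×7 + 21×18 + 15×7 = 651.

651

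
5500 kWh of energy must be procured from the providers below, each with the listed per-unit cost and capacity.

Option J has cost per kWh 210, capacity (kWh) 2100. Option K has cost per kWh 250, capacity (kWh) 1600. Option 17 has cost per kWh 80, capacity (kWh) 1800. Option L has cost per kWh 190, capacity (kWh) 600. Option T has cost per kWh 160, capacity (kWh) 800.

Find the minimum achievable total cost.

Fill from the cheapest provider first.
Option 17 at 80: take all 1800 kWh → 3700 still needed.
Option T (160): use full 800 → 2900 kWh to go.
Option L at 190: take all 600 kWh → 2300 still needed.
Option J at 210: take all 2100 kWh → 200 still needed.
Option K (250): take the remaining 200 → done.
Cost = 1800×80 + 800×160 + 600×190 + 2100×210 + 200×250 = 877000.

877000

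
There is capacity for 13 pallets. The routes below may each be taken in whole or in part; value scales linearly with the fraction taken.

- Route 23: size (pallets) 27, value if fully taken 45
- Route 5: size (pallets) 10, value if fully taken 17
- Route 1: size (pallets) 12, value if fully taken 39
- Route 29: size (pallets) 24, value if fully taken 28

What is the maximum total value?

Sort by value density: Route 1 39/12≈3.25, Route 5 17/10≈1.7, Route 23 45/27≈1.67, Route 29 28/24≈1.17.
Take all of Route 1 (12 pallets, value 39) — 1 pallets left.
1 pallets left: a 1/10 share of Route 5 gives 17×1/10 = 1.7.
Total value = 40.7.

40.7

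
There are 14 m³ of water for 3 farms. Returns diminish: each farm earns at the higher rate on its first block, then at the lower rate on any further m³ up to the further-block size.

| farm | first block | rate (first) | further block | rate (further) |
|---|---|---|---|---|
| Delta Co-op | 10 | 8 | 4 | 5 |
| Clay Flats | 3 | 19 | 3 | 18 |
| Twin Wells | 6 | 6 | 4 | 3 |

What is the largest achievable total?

175

Treat each block as its own option and order by rate: Clay Flats/tier1 19 > Clay Flats/tier2 18 > Delta Co-op/tier1 8 > Twin Wells/tier1 6 > Delta Co-op/tier2 5 > Twin Wells/tier2 3.
Clay Flats tier1 at 19: fill all 3 — 11 left.
Clay Flats tier2 at 18: fill all 3 — 8 left.
Delta Co-op/tier1: +8 of 10 at 8; pool empty.
Total = 19×3 + 18×3 + 8×8 = 175.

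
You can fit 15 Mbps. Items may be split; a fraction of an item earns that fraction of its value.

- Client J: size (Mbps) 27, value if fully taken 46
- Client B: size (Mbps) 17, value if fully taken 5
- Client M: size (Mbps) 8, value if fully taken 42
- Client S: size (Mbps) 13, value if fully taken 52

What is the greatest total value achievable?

Sort by value density: Client M 42/8≈5.25, Client S 52/13≈4, Client J 46/27≈1.7, Client B 5/17≈0.294.
Take all of Client M (8 Mbps, value 42) ; 7 Mbps left.
Only 7 Mbps remain; take 7/13 of Client S for value 52×7/13 = 28.
Total value = 70.

70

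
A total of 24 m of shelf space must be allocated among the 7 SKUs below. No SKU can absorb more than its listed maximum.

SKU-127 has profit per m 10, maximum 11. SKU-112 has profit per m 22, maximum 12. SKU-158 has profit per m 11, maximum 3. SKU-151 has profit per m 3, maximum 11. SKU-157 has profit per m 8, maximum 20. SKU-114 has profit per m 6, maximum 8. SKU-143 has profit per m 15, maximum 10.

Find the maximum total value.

Highest profit per m first: SKU-112 22 > SKU-143 15 > SKU-158 11 > SKU-127 10 > SKU-157 8 > SKU-114 6 > SKU-151 3.
Give SKU-112 12 to hit its cap of 12 → 12 left.
Give SKU-143 10 to hit its cap of 10 → 2 left.
Only 2 left; SKU-158 takes them to reach 2.
Total = 22×12 + 11×2 + 15×10 = 436.

436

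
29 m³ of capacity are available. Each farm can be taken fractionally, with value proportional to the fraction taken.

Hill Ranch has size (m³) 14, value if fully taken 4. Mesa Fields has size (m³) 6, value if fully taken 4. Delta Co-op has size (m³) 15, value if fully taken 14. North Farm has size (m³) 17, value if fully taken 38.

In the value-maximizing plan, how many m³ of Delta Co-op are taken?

12

Sort by value density: North Farm 38/17≈2.24, Delta Co-op 14/15≈0.933, Mesa Fields 4/6≈0.667, Hill Ranch 4/14≈0.286.
Take all of North Farm (17 m³, value 38) → 12 m³ left.
12 m³ left: a 12/15 share of Delta Co-op gives 14×12/15 = 11.2.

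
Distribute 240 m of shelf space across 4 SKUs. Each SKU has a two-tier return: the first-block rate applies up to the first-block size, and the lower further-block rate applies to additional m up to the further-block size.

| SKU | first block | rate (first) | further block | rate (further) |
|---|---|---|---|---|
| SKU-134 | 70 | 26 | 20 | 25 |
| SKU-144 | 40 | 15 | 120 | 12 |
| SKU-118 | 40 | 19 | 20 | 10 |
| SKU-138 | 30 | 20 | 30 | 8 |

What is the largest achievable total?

4760

Rank every tier by rate: SKU-134/T1 26 > SKU-134/T2 25 > SKU-138/T1 20 > SKU-118/T1 19 > SKU-144/T1 15 > SKU-144/T2 12 > SKU-118/T2 10 > SKU-138/T2 8.
Fill SKU-134 T1 block (70 at 26) ; 170 left.
Fill SKU-134 T2 block (20 at 25) ; 150 left.
Fill SKU-138 T1 block (30 at 20) ; 120 left.
SKU-118 T1 at 19: fill all 40 ; 80 left.
SKU-144/T1 (15): +40 ; 40 left.
40 remain; put them into SKU-144 T2 at 12.
Total = 26×70 + 25×20 + 20×30 + 19×40 + 15×40 + 12×40 = 4760.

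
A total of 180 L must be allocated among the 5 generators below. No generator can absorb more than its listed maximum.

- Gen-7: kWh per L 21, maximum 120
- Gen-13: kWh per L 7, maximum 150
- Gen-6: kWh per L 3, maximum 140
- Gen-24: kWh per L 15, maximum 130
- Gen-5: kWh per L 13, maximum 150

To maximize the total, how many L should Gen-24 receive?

Order the generators by kWh per L: Gen-7 21 > Gen-24 15 > Gen-5 13 > Gen-13 7 > Gen-6 3.
Give Gen-7 120 to hit its cap of 120 ; 60 left.
Gen-24 has room for 130 but only 60 remain, so it gets 60.

60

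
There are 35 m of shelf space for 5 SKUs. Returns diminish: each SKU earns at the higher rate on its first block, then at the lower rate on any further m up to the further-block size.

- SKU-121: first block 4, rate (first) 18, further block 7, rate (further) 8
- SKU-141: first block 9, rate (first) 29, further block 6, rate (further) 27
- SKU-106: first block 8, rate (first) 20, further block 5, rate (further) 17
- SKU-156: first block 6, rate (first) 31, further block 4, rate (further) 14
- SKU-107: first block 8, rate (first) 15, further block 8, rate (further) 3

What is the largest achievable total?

Rank every tier by rate: SKU-156/T1 31 > SKU-141/T1 29 > SKU-141/T2 27 > SKU-106/T1 20 > SKU-121/T1 18 > SKU-106/T2 17 > SKU-107/T1 15 > SKU-156/T2 14 > SKU-121/T2 8 > SKU-107/T2 3.
SKU-156 T1 at 31: fill all 6 ; 29 left.
SKU-141/T1 (29): +9 ; 20 left.
SKU-141/T2 (27): +6 ; 14 left.
SKU-106 T1 at 20: fill all 8 ; 6 left.
Fill SKU-121 T1 block (4 at 18) ; 2 left.
SKU-106/T2: +2 of 5 at 17; pool empty.
Total = 31×6 + 29×9 + 27×6 + 20×8 + 18×4 + 17×2 = 875.

875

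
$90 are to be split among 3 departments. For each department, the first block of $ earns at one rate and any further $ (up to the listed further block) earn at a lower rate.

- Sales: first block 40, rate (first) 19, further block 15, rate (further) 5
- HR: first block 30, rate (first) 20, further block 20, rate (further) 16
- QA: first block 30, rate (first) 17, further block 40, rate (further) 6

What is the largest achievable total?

1700

Treat each block as its own option and order by rate: HR/tier1 20 > Sales/tier1 19 > QA/tier1 17 > HR/tier2 16 > QA/tier2 6 > Sales/tier2 5.
Fill HR tier1 block (30 at 20) → 60 left.
Sales tier1 at 19: fill all 40 → 20 left.
QA tier1 at 17: only 20 left, fill 20.
Total = 20×30 + 19×40 + 17×20 = 1700.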